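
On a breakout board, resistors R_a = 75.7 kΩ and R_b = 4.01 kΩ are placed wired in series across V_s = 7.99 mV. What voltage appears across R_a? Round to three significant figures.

ΣR = 75.7 + 4.01 = 79.71 kΩ.
V = V_s · R/ΣR = 7.99 × 0.9497 = 7.588 mV.

V ≈ 7.59 mV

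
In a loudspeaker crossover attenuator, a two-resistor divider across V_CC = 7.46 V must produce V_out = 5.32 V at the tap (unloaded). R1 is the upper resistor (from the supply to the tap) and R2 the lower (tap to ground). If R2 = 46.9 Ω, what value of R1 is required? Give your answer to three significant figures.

R1 ≈ 18.9 Ω

The divider ratio is R2/(R1+R2) = 5.32/7.46 = 0.7131.
So R1 = R2 · (V_CC/V_out − 1) = 46.9 × (7.46/5.32 − 1) = 46.9 × 0.4023 = 18.87 Ω.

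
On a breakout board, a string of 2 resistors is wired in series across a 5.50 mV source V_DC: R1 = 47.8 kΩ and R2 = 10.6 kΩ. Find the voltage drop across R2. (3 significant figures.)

V ≈ 0.998 mV

ΣR = 47.8 + 10.6 = 58.40 kΩ.
By the voltage-divider rule, V = 5.50 × 10.60/58.40 = 0.9983 mV.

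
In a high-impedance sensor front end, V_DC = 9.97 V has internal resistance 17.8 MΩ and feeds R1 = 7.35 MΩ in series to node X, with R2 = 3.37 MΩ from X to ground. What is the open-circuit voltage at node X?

V_th ≈ 1.18 V

R1' = 17.8 + 7.35 = 25.15 MΩ (source resistance + R1).
Open-circuit (no load on X): V_th = V_DC · R2/(R1' + R2) = 9.97 × 3.37/(25.15 + 3.37) = 1.178 V.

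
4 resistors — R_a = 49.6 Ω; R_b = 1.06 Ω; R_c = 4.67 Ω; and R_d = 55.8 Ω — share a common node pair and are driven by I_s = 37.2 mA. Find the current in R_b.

ΣG = 1/49.6 + 1/1.06 + 1/4.67 + 1/55.8 = 1.196.
By the current-divider rule, I = I_s · G_k/ΣG = 37.2 × 0.7890 = 29.35 mA.

I ≈ 29.4 mA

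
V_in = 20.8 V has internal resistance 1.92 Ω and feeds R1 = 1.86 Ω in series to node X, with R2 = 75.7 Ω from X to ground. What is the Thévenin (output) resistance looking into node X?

R1' = 1.92 + 1.86 = 3.780 Ω (source resistance + R1).
With V_in suppressed (replaced by a short), R_th = R1' ‖ R2 = (3.780 × 75.7)/(3.780 + 75.7) = 3.600 Ω.

R_th ≈ 3.60 Ω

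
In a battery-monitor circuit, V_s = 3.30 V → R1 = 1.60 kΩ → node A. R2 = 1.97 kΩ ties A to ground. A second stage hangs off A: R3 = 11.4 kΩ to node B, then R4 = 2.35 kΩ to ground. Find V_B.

The second stage (R3 + R4 = 13.75 kΩ) loads node A in parallel with R2.
R2 ‖ (R3+R4) = 1.723 kΩ.
V_A = 3.30 × 1.723/(1.60 + 1.723) = 1.711 V.
V_B = V_A × 0.1709 = 0.2924 V.

V_B ≈ 0.292 V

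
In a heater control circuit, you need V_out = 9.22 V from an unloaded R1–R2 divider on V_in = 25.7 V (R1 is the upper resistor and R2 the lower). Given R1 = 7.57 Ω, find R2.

The divider ratio is R2/(R1+R2) = 9.22/25.7 = 0.3588.
Rearranging, R2 = R1·k/(1−k) = 7.57 × 0.5595 = 4.235 Ω.

R2 ≈ 4.24 Ω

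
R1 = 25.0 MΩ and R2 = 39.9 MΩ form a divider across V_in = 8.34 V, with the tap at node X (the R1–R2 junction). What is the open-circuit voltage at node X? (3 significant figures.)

V_th ≈ 5.13 V

V_th is the unloaded tap voltage: V_in · R2/(R1+R2) = 8.34 × 0.6148 = 5.127 V.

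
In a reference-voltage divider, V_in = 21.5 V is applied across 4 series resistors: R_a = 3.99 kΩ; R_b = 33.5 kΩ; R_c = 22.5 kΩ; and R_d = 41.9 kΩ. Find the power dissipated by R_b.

P ≈ 1.49 mW

Series current I = V_in/ΣR = 21.5/101.9 = 0.2110 mA.
P = I²R = 0.04453 × 33.5 = 1.492 mW.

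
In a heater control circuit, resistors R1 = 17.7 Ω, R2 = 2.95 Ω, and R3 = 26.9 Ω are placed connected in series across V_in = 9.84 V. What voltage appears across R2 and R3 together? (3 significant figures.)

Series total: ΣR = 17.7 + 2.95 + 26.9 = 47.55 Ω.
R_{R2..R3} = 2.95 + 26.9 = 29.85 Ω.
Voltage divider: V = V_in · (29.85 / 47.55) = 9.84 × 0.6278 = 6.177 V.

V ≈ 6.18 V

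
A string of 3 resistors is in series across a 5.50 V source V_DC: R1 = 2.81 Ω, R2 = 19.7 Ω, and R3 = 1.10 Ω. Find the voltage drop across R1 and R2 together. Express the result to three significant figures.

V ≈ 5.24 V

Series total: ΣR = 2.81 + 19.7 + 1.10 = 23.61 Ω.
R_{R1..R2} = 2.81 + 19.7 = 22.51 Ω.
Voltage divider: V = V_DC · (22.51 / 23.61) = 5.50 × 0.9534 = 5.244 V.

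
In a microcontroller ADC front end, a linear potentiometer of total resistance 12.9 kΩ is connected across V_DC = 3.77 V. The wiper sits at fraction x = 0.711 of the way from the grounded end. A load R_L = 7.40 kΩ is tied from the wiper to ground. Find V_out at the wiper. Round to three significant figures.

V_out ≈ 1.97 V

Lower segment x·R_p = 9.172 kΩ; upper segment (1−x)·R_p = 3.728 kΩ.
Lower segment in parallel with the load: 9.172 ‖ 7.40 = 4.096 kΩ.
Loaded-divider output: V_out = 3.77 × 0.5235 = 1.974 V.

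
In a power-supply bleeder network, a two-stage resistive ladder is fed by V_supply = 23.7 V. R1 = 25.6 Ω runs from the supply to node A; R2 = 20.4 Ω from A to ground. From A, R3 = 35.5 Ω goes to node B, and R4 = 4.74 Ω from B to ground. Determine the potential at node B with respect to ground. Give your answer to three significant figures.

The second stage (R3 + R4 = 40.24 Ω) loads node A in parallel with R2.
R2 ‖ (R3+R4) = 13.54 Ω.
First divider: V_A = V_supply · 13.54/(25.6 + 13.54) = 8.198 V.
Then the unloaded second divider: V_B = V_A × R4/(R3+R4) = 8.198 × 0.1178 = 0.9656 V.

V_B ≈ 0.966 V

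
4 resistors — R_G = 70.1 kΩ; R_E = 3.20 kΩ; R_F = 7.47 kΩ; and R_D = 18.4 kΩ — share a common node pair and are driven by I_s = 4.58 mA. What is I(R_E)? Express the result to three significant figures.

I ≈ 2.78 mA

Conductances: ΣG = 1/70.1 + 1/3.20 + 1/7.47 + 1/18.4 = 0.5150 (1/kΩ).
By the current-divider rule, I = I_s · G_k/ΣG = 4.58 × 0.6068 = 2.779 mA.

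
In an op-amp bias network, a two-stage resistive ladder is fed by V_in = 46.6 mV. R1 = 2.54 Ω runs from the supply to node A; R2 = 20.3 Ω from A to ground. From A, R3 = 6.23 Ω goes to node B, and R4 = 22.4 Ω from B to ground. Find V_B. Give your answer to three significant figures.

V_B ≈ 30.0 mV

The second stage (R3 + R4 = 28.63 Ω) loads node A in parallel with R2.
R2 ‖ (R3+R4) = 11.88 Ω.
First divider: V_A = V_in · 11.88/(2.54 + 11.88) = 38.39 mV.
V_B = V_A × 0.7824 = 30.04 mV.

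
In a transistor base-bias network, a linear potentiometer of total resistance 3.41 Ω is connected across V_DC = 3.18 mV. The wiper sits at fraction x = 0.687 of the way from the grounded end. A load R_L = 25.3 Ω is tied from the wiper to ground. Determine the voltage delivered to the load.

V_out ≈ 2.12 mV

Lower segment x·R_p = 2.343 Ω; upper segment (1−x)·R_p = 1.067 Ω.
R_L loads the lower segment: effective lower R = 2.144 Ω.
Then V_out = V_DC · 2.144/(1.067 + 2.144) = 2.123 mV.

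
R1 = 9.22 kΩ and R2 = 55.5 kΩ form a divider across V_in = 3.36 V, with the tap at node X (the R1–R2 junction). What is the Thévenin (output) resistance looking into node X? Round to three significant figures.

R_th ≈ 7.91 kΩ

Zeroing V_in shorts the top of R1 to ground, so R_th = R1 ‖ R2 = 7.907 kΩ.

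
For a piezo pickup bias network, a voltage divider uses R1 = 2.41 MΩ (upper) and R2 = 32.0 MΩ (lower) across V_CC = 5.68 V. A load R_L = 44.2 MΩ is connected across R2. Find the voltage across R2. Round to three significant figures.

R2 ‖ R_L = (32.0 × 44.2)/(32.0 + 44.2) = 18.56 MΩ.
Now apply the divider: V_out = 5.68 × 0.8851 = 5.027 V.

V_out ≈ 5.03 V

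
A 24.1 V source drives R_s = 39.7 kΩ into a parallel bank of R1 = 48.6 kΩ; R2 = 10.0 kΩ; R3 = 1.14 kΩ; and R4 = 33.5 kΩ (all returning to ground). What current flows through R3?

I ≈ 0.506 mA

Combine the parallel branches: R_p = (1/48.6 + 1/10.0 + 1/1.14 + 1/33.5)⁻¹ = 0.9731 kΩ.
Node voltage V_A = V_s · R_p/(R_s + R_p) = 24.1 × 0.02393 = 0.5766 V.
I(R3) = V_A / R3 = 0.5766/1.14 = 0.5058 mA.
(Check via current divider: I_total = 0.5925 mA; share G_k/ΣG = 0.8536 → same result.)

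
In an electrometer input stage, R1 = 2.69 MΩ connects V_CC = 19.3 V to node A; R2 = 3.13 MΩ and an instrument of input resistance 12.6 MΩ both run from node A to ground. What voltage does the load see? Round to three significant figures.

V_out ≈ 9.31 V

R2 ‖ R_L = (3.13 × 12.6)/(3.13 + 12.6) = 2.507 MΩ.
Voltage divider with the loaded lower leg: V_out = 19.3 × 2.507/(2.69 + 2.507) = 19.3 × 0.4824 = 9.311 V.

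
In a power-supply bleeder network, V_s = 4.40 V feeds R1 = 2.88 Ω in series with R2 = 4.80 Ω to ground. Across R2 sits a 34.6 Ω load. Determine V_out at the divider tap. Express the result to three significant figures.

V_out ≈ 2.61 V

First combine the lower leg with the load: R2 ‖ R_L = 4.215 Ω.
Now apply the divider: V_out = 4.40 × 0.5941 = 2.614 V.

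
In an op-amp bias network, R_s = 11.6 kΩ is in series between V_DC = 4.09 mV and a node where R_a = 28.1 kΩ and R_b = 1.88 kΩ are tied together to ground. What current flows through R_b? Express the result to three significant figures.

Parallel bank: R_p = 1/(1/28.1 + 1/1.88) = 1.762 kΩ.
V_A by voltage divider: V_A = 4.09 × 1.762/(11.6 + 1.762) = 0.5394 mV.
I(R_b) = V_A / R_b = 0.5394/1.88 = 0.2869 µA.

I ≈ 0.287 µA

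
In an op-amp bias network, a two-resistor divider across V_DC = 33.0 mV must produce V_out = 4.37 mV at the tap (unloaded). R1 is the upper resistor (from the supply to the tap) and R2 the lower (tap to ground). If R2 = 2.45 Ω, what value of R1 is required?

The divider ratio is R2/(R1+R2) = 4.37/33.0 = 0.1324.
Rearranging, R1 = R2·(1−k)/k = 2.45 × 6.551 = 16.05 Ω.

R1 ≈ 16.1 Ω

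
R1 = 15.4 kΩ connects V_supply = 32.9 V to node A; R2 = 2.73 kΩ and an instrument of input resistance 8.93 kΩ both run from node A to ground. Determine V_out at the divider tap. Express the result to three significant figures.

V_out ≈ 3.93 V

R2 ‖ R_L = (2.73 × 8.93)/(2.73 + 8.93) = 2.091 kΩ.
Then V_out = V_supply · R2'/(R1 + R2') = 32.9 × 2.091/17.49 = 3.933 V.
(Unloaded it would be 4.95 V; the load pulls it down.)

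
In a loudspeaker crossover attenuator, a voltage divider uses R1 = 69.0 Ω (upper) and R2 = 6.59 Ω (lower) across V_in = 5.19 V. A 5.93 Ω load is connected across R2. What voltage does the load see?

R2 ‖ R_L = (6.59 × 5.93)/(6.59 + 5.93) = 3.121 Ω.
Then V_out = V_in · R2'/(R1 + R2') = 5.19 × 3.121/72.12 = 0.2246 V.

V_out ≈ 0.225 V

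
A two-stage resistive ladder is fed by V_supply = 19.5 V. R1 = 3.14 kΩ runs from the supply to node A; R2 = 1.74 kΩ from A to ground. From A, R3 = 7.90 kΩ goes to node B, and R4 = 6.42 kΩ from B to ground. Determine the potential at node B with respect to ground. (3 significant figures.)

V_B ≈ 2.89 V

Looking into the second stage from A: R3 + R4 = 14.32 kΩ appears in parallel with R2.
R2 ‖ (R3+R4) = 1.551 kΩ.
First divider: V_A = V_supply · 1.551/(3.14 + 1.551) = 6.449 V.
Stage 2 is unloaded, so V_B = V_A · R4/(R3+R4) = 6.449 × 6.42/14.32 = 2.891 V.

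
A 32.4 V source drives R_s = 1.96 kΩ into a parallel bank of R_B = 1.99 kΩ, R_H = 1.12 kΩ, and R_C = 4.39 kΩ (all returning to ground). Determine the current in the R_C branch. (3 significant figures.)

Equivalent of the parallel group: R_p = 0.6161 kΩ.
Node voltage V_A = V_CC · R_p/(R_s + R_p) = 32.4 × 0.2392 = 7.749 V.
I(R_C) = V_A / R_C = 7.749/4.39 = 1.765 mA.

I ≈ 1.77 mA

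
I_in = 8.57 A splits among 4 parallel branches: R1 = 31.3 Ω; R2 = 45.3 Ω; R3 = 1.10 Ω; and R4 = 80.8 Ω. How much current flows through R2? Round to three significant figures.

I ≈ 0.194 A

Total conductance ΣG = 1/31.3 + 1/45.3 + 1/1.10 + 1/80.8 = 0.9755 (units of 1/Ω).
R2 takes the fraction G_k/ΣG = 0.02208/0.9755 = 0.02263, so I = 8.57 × 0.02263 = 0.1939 A.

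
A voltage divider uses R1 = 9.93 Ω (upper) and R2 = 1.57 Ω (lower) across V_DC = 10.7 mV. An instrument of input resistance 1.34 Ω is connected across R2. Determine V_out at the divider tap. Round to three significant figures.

V_out ≈ 0.726 mV

R2 ‖ R_L = (1.57 × 1.34)/(1.57 + 1.34) = 0.7230 Ω.
Voltage divider with the loaded lower leg: V_out = 10.7 × 0.7230/(9.93 + 0.7230) = 10.7 × 0.06786 = 0.7261 mV.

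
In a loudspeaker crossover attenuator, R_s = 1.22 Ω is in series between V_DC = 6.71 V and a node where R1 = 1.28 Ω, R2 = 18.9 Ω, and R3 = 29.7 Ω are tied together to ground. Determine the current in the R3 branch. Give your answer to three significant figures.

Combine the parallel branches: R_p = (1/1.28 + 1/18.9 + 1/29.7)⁻¹ = 1.152 Ω.
V_A by voltage divider: V_A = 6.71 × 1.152/(1.22 + 1.152) = 3.259 V.
Branch current I = V_A/R3 = 3.259/29.7 = 0.1097 A.

I ≈ 0.110 A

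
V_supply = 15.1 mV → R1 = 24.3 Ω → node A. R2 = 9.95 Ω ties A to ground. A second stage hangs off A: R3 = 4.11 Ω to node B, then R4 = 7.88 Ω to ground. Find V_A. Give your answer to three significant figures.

The second stage (R3 + R4 = 11.99 Ω) loads node A in parallel with R2.
Effective lower resistance at A: R2 ‖ 11.99 = 5.438 Ω.
V_A = 15.1 × 5.438/(24.3 + 5.438) = 2.761 mV.

V_A ≈ 2.76 mV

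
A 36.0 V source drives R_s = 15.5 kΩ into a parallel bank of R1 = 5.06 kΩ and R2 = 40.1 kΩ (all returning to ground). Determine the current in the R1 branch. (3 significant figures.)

Equivalent of the parallel group: R_p = 4.493 kΩ.
V_A = 36.0 × 4.493/19.99 = 8.090 V.
I(R1) = V_A / R1 = 8.090/5.06 = 1.599 mA.

I ≈ 1.60 mA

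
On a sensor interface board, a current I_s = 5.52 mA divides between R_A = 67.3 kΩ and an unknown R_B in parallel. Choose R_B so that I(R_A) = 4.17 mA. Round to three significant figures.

The fraction through R_A equals R_B/(R_A+R_B).
4.17/5.52 = R_B/(R_A + R_B) → R_B = R_A · (0.7554)/(1 − 0.7554) = 67.3 × 3.089 = 207.9 kΩ.

R_B ≈ 208 kΩ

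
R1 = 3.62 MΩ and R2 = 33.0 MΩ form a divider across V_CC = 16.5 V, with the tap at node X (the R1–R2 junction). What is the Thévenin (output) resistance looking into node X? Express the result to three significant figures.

Zeroing V_CC shorts the top of R1 to ground, so R_th = R1 ‖ R2 = 3.262 MΩ.

R_th ≈ 3.26 MΩ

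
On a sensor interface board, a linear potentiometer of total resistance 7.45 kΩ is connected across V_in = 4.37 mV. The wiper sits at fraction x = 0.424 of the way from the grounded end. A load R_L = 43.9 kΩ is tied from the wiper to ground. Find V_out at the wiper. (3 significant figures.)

The pot divides into 4.291 kΩ above the wiper and 3.159 kΩ below.
(x·R_p) ‖ R_L = 2.947 kΩ.
V_out = 4.37 × 2.947/(4.291 + 2.947) = 1.779 mV.

V_out ≈ 1.78 mV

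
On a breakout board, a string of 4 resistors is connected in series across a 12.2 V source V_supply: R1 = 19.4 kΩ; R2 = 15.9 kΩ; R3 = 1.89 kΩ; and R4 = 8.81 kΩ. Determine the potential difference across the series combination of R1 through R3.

V ≈ 9.86 V

Total series resistance ΣR = 19.4 + 15.9 + 1.89 + 8.81 = 46.00 kΩ.
R_{R1..R3} = 19.4 + 15.9 + 1.89 = 37.19 kΩ.
By the voltage-divider rule, V = 12.2 × 37.19/46.00 = 9.863 V.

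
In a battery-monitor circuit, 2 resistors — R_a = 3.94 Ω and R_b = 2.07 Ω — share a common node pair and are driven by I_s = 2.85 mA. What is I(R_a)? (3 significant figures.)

For two parallel branches, I_k = I_s · (other R)/(sum of R).
So I = 2.85 × 2.07/6.010 = 0.9816 mA.

I ≈ 0.982 mA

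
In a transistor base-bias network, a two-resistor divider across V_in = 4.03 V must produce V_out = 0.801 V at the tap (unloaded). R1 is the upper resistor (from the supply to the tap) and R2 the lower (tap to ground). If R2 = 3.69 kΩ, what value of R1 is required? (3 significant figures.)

R1 ≈ 14.9 kΩ

V_out/V_in = R2/(R1+R2) = 0.1988.
Rearranging, R1 = R2·(1−k)/k = 3.69 × 4.031 = 14.88 kΩ.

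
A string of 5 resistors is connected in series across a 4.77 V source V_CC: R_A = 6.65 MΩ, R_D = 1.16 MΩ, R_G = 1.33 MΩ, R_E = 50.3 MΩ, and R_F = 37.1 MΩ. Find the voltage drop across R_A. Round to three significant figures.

V ≈ 0.329 V

ΣR = 6.65 + 1.16 + 1.33 + 50.3 + 37.1 = 96.54 MΩ.
By the voltage-divider rule, V = 4.77 × 6.650/96.54 = 0.3286 V.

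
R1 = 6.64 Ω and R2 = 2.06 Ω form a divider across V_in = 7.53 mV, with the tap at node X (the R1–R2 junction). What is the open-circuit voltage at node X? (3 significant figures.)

V_th is the unloaded tap voltage: V_in · R2/(R1+R2) = 7.53 × 0.2368 = 1.783 mV.

V_th ≈ 1.78 mV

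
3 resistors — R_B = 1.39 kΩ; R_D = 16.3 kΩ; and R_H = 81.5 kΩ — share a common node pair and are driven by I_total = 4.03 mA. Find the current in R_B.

I ≈ 3.66 mA

Conductances: ΣG = 1/1.39 + 1/16.3 + 1/81.5 = 0.7930 (1/kΩ).
Current divider: I(R_B) = I_total · G_k/ΣG = 4.03 × (0.7194/0.7930) = 4.03 × 0.9072 = 3.656 mA.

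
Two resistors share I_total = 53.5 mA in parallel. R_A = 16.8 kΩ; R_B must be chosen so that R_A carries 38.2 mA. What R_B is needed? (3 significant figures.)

R_B ≈ 41.9 kΩ

Two-branch current divider: I_A = I_total · R_B/(R_A + R_B).
38.2/53.5 = R_B/(R_A + R_B) → R_B = R_A · (0.7140)/(1 − 0.7140) = 16.8 × 2.497 = 41.95 kΩ.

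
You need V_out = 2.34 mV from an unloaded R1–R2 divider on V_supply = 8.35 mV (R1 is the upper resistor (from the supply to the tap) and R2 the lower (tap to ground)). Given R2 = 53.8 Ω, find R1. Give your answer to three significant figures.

R1 ≈ 138 Ω

Required fraction k = V_out/V_supply = 0.2802.
Rearranging, R1 = R2·(1−k)/k = 53.8 × 2.568 = 138.2 Ω.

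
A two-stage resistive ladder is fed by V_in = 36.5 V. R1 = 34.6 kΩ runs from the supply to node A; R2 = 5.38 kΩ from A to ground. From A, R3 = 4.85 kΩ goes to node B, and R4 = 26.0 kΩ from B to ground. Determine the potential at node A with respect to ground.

Node A sees R2 in parallel with the series input of stage 2, R3 + R4 = 30.85 kΩ.
Effective lower resistance at A: R2 ‖ 30.85 = 4.581 kΩ.
So V_A = 36.5 × 0.1169 = 4.268 V.

V_A ≈ 4.27 V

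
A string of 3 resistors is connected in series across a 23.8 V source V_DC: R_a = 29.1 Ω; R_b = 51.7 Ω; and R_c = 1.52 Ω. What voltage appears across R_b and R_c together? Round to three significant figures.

Total series resistance ΣR = 29.1 + 51.7 + 1.52 = 82.32 Ω.
R_{R_b..R_c} = 51.7 + 1.52 = 53.22 Ω.
By the voltage-divider rule, V = 23.8 × 53.22/82.32 = 15.39 V.

V ≈ 15.4 V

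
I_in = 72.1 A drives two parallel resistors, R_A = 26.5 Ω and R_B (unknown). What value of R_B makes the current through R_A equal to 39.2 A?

Two-branch current divider: I_A = I_in · R_B/(R_A + R_B).
With f = 0.5437, R_B = R_A · f/(1−f) = 26.5 × 1.191 = 31.57 Ω.

R_B ≈ 31.6 Ω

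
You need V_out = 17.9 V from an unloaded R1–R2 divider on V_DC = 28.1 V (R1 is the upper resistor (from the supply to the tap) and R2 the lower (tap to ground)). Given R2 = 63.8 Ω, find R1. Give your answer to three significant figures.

R1 ≈ 36.4 Ω

The divider ratio is R2/(R1+R2) = 17.9/28.1 = 0.6370.
So R1 = R2 · (V_DC/V_out − 1) = 63.8 × (28.1/17.9 − 1) = 63.8 × 0.5698 = 36.36 Ω.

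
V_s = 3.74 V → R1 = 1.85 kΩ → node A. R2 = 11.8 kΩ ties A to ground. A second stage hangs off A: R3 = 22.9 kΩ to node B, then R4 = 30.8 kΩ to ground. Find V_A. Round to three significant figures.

V_A ≈ 3.14 V

Looking into the second stage from A: R3 + R4 = 53.70 kΩ appears in parallel with R2.
R2 ‖ (R3+R4) = 9.674 kΩ.
First divider: V_A = V_s · 9.674/(1.85 + 9.674) = 3.140 V.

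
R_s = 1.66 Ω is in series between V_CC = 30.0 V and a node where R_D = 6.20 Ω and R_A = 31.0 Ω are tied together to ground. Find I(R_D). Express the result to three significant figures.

Equivalent of the parallel group: R_p = 5.167 Ω.
Node voltage V_A = V_CC · R_p/(R_s + R_p) = 30.0 × 0.7568 = 22.71 V.
I(R_D) = V_A / R_D = 22.71/6.20 = 3.662 A.

I ≈ 3.66 A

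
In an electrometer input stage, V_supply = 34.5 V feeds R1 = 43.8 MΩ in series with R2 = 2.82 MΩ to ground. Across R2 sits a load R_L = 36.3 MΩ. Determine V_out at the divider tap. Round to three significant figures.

The load sits in parallel with R2, giving an effective lower resistance R2' = R2·R_L/(R2+R_L) = 2.617 MΩ.
Now apply the divider: V_out = 34.5 × 0.05637 = 1.945 V.

V_out ≈ 1.94 V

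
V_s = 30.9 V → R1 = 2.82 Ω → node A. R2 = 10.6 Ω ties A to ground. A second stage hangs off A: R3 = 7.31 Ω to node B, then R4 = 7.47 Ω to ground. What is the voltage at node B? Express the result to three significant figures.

Node A sees R2 in parallel with the series input of stage 2, R3 + R4 = 14.78 Ω.
R2 ‖ (R3+R4) = 6.173 Ω.
So V_A = 30.9 × 0.6864 = 21.21 V.
V_B = V_A × 0.5054 = 10.72 V.

V_B ≈ 10.7 V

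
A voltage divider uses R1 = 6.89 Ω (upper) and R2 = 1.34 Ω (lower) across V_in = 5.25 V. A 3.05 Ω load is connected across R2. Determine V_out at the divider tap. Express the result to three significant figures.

First combine the lower leg with the load: R2 ‖ R_L = 0.9310 Ω.
Now apply the divider: V_out = 5.25 × 0.1190 = 0.6249 V.

V_out ≈ 0.625 V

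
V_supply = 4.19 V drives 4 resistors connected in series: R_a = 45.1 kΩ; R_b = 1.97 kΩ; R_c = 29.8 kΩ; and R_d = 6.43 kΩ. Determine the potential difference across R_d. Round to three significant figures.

V ≈ 0.323 V

Series total: ΣR = 45.1 + 1.97 + 29.8 + 6.43 = 83.30 kΩ.
V = V_supply · R/ΣR = 4.19 × 0.07719 = 0.3234 V.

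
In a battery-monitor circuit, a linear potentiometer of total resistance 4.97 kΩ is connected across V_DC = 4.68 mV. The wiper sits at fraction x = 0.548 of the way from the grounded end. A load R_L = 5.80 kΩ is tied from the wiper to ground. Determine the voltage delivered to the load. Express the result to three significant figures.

V_out ≈ 2.12 mV

Split the track: R_lower = x·R_p = 2.724 kΩ, R_upper = (1−x)·R_p = 2.246 kΩ.
Lower segment in parallel with the load: 2.724 ‖ 5.80 = 1.853 kΩ.
Loaded-divider output: V_out = 4.68 × 0.4521 = 2.116 mV.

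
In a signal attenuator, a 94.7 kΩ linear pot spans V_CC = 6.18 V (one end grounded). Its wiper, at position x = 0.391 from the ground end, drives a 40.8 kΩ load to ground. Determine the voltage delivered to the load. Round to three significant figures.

V_out ≈ 1.56 V

The pot divides into 57.67 kΩ above the wiper and 37.03 kΩ below.
Lower segment in parallel with the load: 37.03 ‖ 40.8 = 19.41 kΩ.
V_out = 6.18 × 19.41/(57.67 + 19.41) = 1.556 V.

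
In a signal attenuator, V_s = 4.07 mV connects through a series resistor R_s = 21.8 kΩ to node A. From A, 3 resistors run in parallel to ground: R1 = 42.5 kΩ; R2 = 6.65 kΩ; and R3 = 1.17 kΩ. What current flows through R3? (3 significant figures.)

Combine the parallel branches: R_p = (1/42.5 + 1/6.65 + 1/1.17)⁻¹ = 0.9722 kΩ.
V_A by voltage divider: V_A = 4.07 × 0.9722/(21.8 + 0.9722) = 0.1738 mV.
I(R3) = V_A / R3 = 0.1738/1.17 = 0.1485 µA.
(Check via current divider: I_total = 0.1787 µA; share G_k/ΣG = 0.8309 → same result.)

I ≈ 0.149 µA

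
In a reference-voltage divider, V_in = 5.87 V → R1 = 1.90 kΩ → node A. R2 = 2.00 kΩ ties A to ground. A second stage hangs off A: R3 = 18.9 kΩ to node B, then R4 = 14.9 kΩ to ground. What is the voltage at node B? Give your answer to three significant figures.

V_B ≈ 1.29 V

Looking into the second stage from A: R3 + R4 = 33.80 kΩ appears in parallel with R2.
R2 ‖ (R3+R4) = 1.888 kΩ.
So V_A = 5.87 × 0.4985 = 2.926 V.
Stage 2 is unloaded, so V_B = V_A · R4/(R3+R4) = 2.926 × 14.9/33.80 = 1.290 V.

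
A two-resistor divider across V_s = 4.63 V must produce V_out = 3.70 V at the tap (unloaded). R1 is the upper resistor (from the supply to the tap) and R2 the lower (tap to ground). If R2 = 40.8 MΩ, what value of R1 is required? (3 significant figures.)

V_out/V_s = R2/(R1+R2) = 0.7991.
Rearranging, R1 = R2·(1−k)/k = 40.8 × 0.2514 = 10.26 MΩ.

R1 ≈ 10.3 MΩ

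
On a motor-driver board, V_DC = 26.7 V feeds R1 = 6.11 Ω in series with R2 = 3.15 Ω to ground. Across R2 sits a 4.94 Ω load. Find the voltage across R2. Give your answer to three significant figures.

R2 ‖ R_L = (3.15 × 4.94)/(3.15 + 4.94) = 1.923 Ω.
Then V_out = V_DC · R2'/(R1 + R2') = 26.7 × 1.923/8.033 = 6.393 V.

V_out ≈ 6.39 V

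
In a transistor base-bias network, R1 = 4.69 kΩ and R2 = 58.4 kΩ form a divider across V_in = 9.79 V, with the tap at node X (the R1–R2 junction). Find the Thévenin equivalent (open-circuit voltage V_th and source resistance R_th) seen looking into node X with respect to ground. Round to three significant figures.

V_th ≈ 9.06 V, R_th ≈ 4.34 kΩ

With X open, the divider is unloaded: V_th = 9.79 × 58.4/63.09 = 9.062 V.
Zeroing V_in shorts the top of R1 to ground, so R_th = R1 ‖ R2 = 4.341 kΩ.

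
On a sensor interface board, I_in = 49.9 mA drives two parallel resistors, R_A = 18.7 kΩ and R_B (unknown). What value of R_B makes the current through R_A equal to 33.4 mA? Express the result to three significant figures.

R_B ≈ 37.9 kΩ

Two-branch current divider: I_A = I_in · R_B/(R_A + R_B).
With f = 0.6693, R_B = R_A · f/(1−f) = 18.7 × 2.024 = 37.85 kΩ.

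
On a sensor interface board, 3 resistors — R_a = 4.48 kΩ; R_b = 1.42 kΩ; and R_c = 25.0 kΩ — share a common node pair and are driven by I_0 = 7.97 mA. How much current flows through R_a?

Total conductance ΣG = 1/4.48 + 1/1.42 + 1/25.0 = 0.9674 (units of 1/kΩ).
Current divider: I(R_a) = I_0 · G_k/ΣG = 7.97 × (0.2232/0.9674) = 7.97 × 0.2307 = 1.839 mA.

I ≈ 1.84 mA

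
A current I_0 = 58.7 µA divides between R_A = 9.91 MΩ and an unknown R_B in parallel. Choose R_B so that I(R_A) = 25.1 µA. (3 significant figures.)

In a two-way split, I_A/I_0 = R_B/(R_A + R_B).
25.1/58.7 = R_B/(R_A + R_B) → R_B = R_A · (0.4276)/(1 − 0.4276) = 9.91 × 0.7470 = 7.403 MΩ.

R_B ≈ 7.40 MΩ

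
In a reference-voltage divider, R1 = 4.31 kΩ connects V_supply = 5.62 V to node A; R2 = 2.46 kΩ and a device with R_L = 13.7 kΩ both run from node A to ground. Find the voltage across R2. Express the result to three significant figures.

V_out ≈ 1.83 V

The load sits in parallel with R2, giving an effective lower resistance R2' = R2·R_L/(R2+R_L) = 2.086 kΩ.
Now apply the divider: V_out = 5.62 × 0.3261 = 1.833 V.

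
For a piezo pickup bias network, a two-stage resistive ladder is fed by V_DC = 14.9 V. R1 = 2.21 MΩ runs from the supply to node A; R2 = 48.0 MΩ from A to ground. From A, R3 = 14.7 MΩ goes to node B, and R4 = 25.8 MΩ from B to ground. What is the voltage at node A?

V_A ≈ 13.5 V

Looking into the second stage from A: R3 + R4 = 40.50 MΩ appears in parallel with R2.
R2 ‖ (R3+R4) = 21.97 MΩ.
V_A = 14.9 × 21.97/(2.21 + 21.97) = 13.54 V.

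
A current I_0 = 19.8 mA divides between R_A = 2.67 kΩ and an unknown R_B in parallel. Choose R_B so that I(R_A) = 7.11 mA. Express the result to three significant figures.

Two-branch current divider: I_A = I_0 · R_B/(R_A + R_B).
7.11/19.8 = R_B/(R_A + R_B) → R_B = R_A · (0.3591)/(1 − 0.3591) = 2.67 × 0.5603 = 1.496 kΩ.

R_B ≈ 1.50 kΩ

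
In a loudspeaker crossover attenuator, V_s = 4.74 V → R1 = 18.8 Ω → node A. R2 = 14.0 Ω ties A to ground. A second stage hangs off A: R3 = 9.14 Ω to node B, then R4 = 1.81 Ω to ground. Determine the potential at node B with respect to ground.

Looking into the second stage from A: R3 + R4 = 10.95 Ω appears in parallel with R2.
Effective lower resistance at A: R2 ‖ 10.95 = 6.144 Ω.
V_A = 4.74 × 6.144/(18.8 + 6.144) = 1.168 V.
V_B = V_A × 0.1653 = 0.1930 V.

V_B ≈ 0.193 V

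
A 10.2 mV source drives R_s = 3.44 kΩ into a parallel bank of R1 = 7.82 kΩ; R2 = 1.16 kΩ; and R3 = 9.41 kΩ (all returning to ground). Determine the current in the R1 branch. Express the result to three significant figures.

Equivalent of the parallel group: R_p = 0.9122 kΩ.
V_A by voltage divider: V_A = 10.2 × 0.9122/(3.44 + 0.9122) = 2.138 mV.
Branch current I = V_A/R1 = 2.138/7.82 = 0.2734 µA.
(Equivalently: I_total = 2.344 µA, then current-divider fraction G_k/ΣG = 0.1167.)

I ≈ 0.273 µA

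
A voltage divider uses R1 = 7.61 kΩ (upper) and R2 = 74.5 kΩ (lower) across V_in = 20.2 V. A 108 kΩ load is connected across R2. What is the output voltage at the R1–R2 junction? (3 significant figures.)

V_out ≈ 17.2 V

The load sits in parallel with R2, giving an effective lower resistance R2' = R2·R_L/(R2+R_L) = 44.09 kΩ.
Then V_out = V_in · R2'/(R1 + R2') = 20.2 × 44.09/51.70 = 17.23 V.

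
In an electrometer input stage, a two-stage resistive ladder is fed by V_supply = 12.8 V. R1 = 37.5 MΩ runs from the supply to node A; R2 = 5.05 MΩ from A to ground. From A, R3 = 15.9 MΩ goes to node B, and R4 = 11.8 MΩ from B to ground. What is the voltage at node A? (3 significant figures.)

Node A sees R2 in parallel with the series input of stage 2, R3 + R4 = 27.70 MΩ.
Effective lower resistance at A: R2 ‖ 27.70 = 4.271 MΩ.
So V_A = 12.8 × 0.1023 = 1.309 V.

V_A ≈ 1.31 V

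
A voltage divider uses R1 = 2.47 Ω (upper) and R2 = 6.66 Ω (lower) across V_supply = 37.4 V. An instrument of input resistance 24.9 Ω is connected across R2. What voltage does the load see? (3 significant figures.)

The load sits in parallel with R2, giving an effective lower resistance R2' = R2·R_L/(R2+R_L) = 5.255 Ω.
Now apply the divider: V_out = 37.4 × 0.6802 = 25.44 V.

V_out ≈ 25.4 V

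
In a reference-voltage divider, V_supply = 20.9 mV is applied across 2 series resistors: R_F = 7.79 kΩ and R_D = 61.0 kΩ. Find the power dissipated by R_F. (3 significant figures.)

The common current is I = 20.9/68.79 = 0.3038 µA.
P(R_F) = I²·R_F = (0.3038)² × 7.79 = 0.7191 nW.

P ≈ 0.719 nW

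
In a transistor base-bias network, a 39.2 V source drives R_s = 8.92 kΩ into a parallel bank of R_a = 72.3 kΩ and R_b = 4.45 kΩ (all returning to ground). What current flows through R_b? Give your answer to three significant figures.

I ≈ 2.82 mA

Parallel bank: R_p = 1/(1/72.3 + 1/4.45) = 4.192 kΩ.
V_A = 39.2 × 4.192/13.11 = 12.53 V.
I(R_b) = V_A / R_b = 12.53/4.45 = 2.816 mA.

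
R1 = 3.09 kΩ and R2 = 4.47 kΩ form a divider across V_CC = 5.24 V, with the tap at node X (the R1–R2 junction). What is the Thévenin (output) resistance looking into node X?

R_th ≈ 1.83 kΩ

Zeroing V_CC shorts the top of R1 to ground, so R_th = R1 ‖ R2 = 1.827 kΩ.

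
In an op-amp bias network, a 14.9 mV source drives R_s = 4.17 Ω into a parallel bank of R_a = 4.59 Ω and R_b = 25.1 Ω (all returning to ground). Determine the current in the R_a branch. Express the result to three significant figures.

I ≈ 1.56 mA

Parallel bank: R_p = 1/(1/4.59 + 1/25.1) = 3.880 Ω.
V_A by voltage divider: V_A = 14.9 × 3.880/(4.17 + 3.880) = 7.182 mV.
Branch current I = V_A/R_a = 7.182/4.59 = 1.565 mA.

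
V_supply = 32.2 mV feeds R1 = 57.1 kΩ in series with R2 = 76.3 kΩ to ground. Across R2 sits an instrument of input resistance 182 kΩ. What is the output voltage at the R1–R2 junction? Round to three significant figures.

R2 ‖ R_L = (76.3 × 182)/(76.3 + 182) = 53.76 kΩ.
Then V_out = V_supply · R2'/(R1 + R2') = 32.2 × 53.76/110.9 = 15.62 mV.
(Unloaded it would be 18.4 mV; the load pulls it down.)

V_out ≈ 15.6 mV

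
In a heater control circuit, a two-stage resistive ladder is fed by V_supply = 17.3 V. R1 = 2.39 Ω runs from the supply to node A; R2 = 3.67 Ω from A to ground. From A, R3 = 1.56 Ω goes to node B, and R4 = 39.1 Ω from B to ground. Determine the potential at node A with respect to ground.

Node A sees R2 in parallel with the series input of stage 2, R3 + R4 = 40.66 Ω.
Effective lower resistance at A: R2 ‖ 40.66 = 3.366 Ω.
V_A = 17.3 × 3.366/(2.39 + 3.366) = 10.12 V.

V_A ≈ 10.1 V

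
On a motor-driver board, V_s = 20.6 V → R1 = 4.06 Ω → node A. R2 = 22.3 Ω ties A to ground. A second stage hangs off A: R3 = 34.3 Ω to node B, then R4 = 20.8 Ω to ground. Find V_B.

V_B ≈ 6.19 V

The second stage (R3 + R4 = 55.10 Ω) loads node A in parallel with R2.
Effective lower resistance at A: R2 ‖ 55.10 = 15.88 Ω.
V_A = 20.6 × 15.88/(4.06 + 15.88) = 16.40 V.
Then the unloaded second divider: V_B = V_A × R4/(R3+R4) = 16.40 × 0.3775 = 6.193 V.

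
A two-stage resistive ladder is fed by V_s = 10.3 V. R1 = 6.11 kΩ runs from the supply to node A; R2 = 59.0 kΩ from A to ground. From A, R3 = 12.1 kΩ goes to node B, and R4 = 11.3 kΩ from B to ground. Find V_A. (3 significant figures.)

V_A ≈ 7.55 V

The second stage (R3 + R4 = 23.40 kΩ) loads node A in parallel with R2.
R2 ‖ (R3+R4) = 16.75 kΩ.
V_A = 10.3 × 16.75/(6.11 + 16.75) = 7.548 V.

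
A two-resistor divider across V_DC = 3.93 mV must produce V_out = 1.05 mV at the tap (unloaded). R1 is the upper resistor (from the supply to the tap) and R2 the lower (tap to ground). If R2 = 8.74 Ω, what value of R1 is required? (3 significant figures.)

R1 ≈ 24.0 Ω

The divider ratio is R2/(R1+R2) = 1.05/3.93 = 0.2672.
So R1 = R2 · (V_DC/V_out − 1) = 8.74 × (3.93/1.05 − 1) = 8.74 × 2.743 = 23.97 Ω.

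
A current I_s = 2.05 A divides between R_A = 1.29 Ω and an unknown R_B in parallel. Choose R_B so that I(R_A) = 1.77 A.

Two-branch current divider: I_A = I_s · R_B/(R_A + R_B).
1.77/2.05 = R_B/(R_A + R_B) → R_B = R_A · (0.8634)/(1 − 0.8634) = 1.29 × 6.321 = 8.155 Ω.

R_B ≈ 8.15 Ω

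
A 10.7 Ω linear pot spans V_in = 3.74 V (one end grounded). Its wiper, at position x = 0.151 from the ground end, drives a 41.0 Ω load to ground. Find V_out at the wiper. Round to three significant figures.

V_out ≈ 0.546 V

The pot divides into 9.084 Ω above the wiper and 1.616 Ω below.
Lower segment in parallel with the load: 1.616 ‖ 41.0 = 1.554 Ω.
V_out = 3.74 × 1.554/(9.084 + 1.554) = 0.5465 V.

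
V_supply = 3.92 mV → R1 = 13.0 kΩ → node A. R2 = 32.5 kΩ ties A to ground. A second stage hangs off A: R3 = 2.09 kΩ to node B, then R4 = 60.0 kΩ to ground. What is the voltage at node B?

Node A sees R2 in parallel with the series input of stage 2, R3 + R4 = 62.09 kΩ.
Effective lower resistance at A: R2 ‖ 62.09 = 21.33 kΩ.
V_A = 3.92 × 21.33/(13.0 + 21.33) = 2.436 mV.
Then the unloaded second divider: V_B = V_A × R4/(R3+R4) = 2.436 × 0.9663 = 2.354 mV.

V_B ≈ 2.35 mV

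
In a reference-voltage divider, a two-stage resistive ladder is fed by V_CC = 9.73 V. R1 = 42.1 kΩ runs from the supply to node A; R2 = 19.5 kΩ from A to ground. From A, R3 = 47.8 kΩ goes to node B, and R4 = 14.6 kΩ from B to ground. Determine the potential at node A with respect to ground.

V_A ≈ 2.54 V

Node A sees R2 in parallel with the series input of stage 2, R3 + R4 = 62.40 kΩ.
R2 ‖ (R3+R4) = 14.86 kΩ.
V_A = 9.73 × 14.86/(42.1 + 14.86) = 2.538 V.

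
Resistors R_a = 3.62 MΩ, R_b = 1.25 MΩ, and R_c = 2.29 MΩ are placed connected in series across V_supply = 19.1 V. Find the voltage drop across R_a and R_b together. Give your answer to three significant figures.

V ≈ 13.0 V

ΣR = 3.62 + 1.25 + 2.29 = 7.160 MΩ.
R_{R_a..R_b} = 3.62 + 1.25 = 4.870 MΩ.
Voltage divider: V = V_supply · (4.870 / 7.160) = 19.1 × 0.6802 = 12.99 V.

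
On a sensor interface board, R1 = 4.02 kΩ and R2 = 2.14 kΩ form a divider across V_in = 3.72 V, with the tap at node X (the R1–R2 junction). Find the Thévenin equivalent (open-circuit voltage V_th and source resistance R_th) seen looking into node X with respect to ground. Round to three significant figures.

Open-circuit (no load on X): V_th = V_in · R2/(R1 + R2) = 3.72 × 2.14/(4.020 + 2.14) = 1.292 V.
With V_in suppressed (replaced by a short), R_th = R1 ‖ R2 = (4.020 × 2.14)/(4.020 + 2.14) = 1.397 kΩ.

V_th ≈ 1.29 V, R_th ≈ 1.40 kΩ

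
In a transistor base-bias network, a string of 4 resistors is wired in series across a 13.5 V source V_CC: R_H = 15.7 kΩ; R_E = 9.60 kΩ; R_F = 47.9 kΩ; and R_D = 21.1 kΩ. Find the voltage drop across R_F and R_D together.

Series total: ΣR = 15.7 + 9.60 + 47.9 + 21.1 = 94.30 kΩ.
R_{R_F..R_D} = 47.9 + 21.1 = 69.00 kΩ.
V = V_CC · R/ΣR = 13.5 × 0.7317 = 9.878 V.

V ≈ 9.88 V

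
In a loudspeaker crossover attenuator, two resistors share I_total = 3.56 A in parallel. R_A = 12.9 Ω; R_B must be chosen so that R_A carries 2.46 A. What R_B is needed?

R_B ≈ 28.8 Ω

Two-branch current divider: I_A = I_total · R_B/(R_A + R_B).
2.46/3.56 = R_B/(R_A + R_B) → R_B = R_A · (0.6910)/(1 − 0.6910) = 12.9 × 2.236 = 28.85 Ω.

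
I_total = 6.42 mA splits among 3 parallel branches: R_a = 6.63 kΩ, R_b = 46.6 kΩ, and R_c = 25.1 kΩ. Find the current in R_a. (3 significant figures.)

ΣG = 1/6.63 + 1/46.6 + 1/25.1 = 0.2121.
By the current-divider rule, I = I_total · G_k/ΣG = 6.42 × 0.7110 = 4.565 mA.

I ≈ 4.56 mA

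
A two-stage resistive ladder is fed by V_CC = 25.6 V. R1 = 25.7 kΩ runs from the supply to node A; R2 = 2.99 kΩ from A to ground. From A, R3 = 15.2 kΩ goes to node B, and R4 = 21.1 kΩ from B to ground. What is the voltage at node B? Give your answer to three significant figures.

The second stage (R3 + R4 = 36.30 kΩ) loads node A in parallel with R2.
R2 ‖ (R3+R4) = 2.762 kΩ.
So V_A = 25.6 × 0.09706 = 2.485 V.
Stage 2 is unloaded, so V_B = V_A · R4/(R3+R4) = 2.485 × 21.1/36.30 = 1.444 V.

V_B ≈ 1.44 V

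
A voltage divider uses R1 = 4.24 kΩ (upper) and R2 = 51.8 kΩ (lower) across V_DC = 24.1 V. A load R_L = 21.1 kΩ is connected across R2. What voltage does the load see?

R2 ‖ R_L = (51.8 × 21.1)/(51.8 + 21.1) = 14.99 kΩ.
Voltage divider with the loaded lower leg: V_out = 24.1 × 14.99/(4.24 + 14.99) = 24.1 × 0.7795 = 18.79 V.

V_out ≈ 18.8 V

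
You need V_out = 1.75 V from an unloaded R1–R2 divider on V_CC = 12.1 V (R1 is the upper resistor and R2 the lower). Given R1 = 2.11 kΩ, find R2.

V_out/V_CC = R2/(R1+R2) = 0.1446.
R2 = R1 · 0.1446/(1 − 0.1446) = 0.3568 kΩ.

R2 ≈ 0.357 kΩ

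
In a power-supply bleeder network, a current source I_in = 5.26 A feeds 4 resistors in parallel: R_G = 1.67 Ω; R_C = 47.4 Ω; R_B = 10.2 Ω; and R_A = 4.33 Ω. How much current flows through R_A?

Total conductance ΣG = 1/1.67 + 1/47.4 + 1/10.2 + 1/4.33 = 0.9489 (units of 1/Ω).
By the current-divider rule, I = I_in · G_k/ΣG = 5.26 × 0.2434 = 1.280 A.

I ≈ 1.28 A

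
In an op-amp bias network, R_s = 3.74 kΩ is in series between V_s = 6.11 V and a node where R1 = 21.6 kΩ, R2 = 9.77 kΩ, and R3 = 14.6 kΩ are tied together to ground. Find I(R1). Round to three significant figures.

Parallel bank: R_p = 1/(1/21.6 + 1/9.77 + 1/14.6) = 4.605 kΩ.
V_A = 6.11 × 4.605/8.345 = 3.372 V.
Branch current I = V_A/R1 = 3.372/21.6 = 0.1561 mA.
(Check via current divider: I_total = 0.7322 mA; share G_k/ΣG = 0.2132 → same result.)

I ≈ 0.156 mA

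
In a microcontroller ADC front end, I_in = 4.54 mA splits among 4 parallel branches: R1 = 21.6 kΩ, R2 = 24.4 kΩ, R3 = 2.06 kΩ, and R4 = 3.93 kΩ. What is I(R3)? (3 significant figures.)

Conductances: ΣG = 1/21.6 + 1/24.4 + 1/2.06 + 1/3.93 = 0.8272 (1/kΩ).
By the current-divider rule, I = I_in · G_k/ΣG = 4.54 × 0.5869 = 2.664 mA.

I ≈ 2.66 mA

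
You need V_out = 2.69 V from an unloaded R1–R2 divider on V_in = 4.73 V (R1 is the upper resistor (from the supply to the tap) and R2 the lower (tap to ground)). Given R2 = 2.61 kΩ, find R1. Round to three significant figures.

R1 ≈ 1.98 kΩ

The divider ratio is R2/(R1+R2) = 2.69/4.73 = 0.5687.
So R1 = R2 · (V_in/V_out − 1) = 2.61 × (4.73/2.69 − 1) = 2.61 × 0.7584 = 1.979 kΩ.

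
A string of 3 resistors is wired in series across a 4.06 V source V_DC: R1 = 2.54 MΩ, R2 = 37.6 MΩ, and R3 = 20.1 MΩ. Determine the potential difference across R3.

V ≈ 1.35 V

Series total: ΣR = 2.54 + 37.6 + 20.1 = 60.24 MΩ.
V = V_DC · R/ΣR = 4.06 × 0.3337 = 1.355 V.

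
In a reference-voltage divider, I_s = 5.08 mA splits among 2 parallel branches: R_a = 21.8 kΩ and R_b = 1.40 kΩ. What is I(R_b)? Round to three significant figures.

For two parallel branches, I_k = I_s · (other R)/(sum of R).
I(R_b) = 5.08 × 21.8/(21.8 + 1.40) = 5.08 × 0.9397 = 4.773 mA.

I ≈ 4.77 mA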